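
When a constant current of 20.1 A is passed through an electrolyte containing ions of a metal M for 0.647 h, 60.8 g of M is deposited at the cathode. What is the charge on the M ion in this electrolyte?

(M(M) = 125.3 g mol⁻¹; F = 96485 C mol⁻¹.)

Q = I·t = 20.10 A × 2329.2 s = 46820 C, so n(e⁻) = 46820/96485 = 0.4852 mol.
n(M) deposited = 60.8 / 125.3 = 0.4852 mol.
Electrons per atom = n(e⁻)/n(M) = 0.4852 / 0.4852 = 1.00 ≈ 1, so the ion is M⁺.

+1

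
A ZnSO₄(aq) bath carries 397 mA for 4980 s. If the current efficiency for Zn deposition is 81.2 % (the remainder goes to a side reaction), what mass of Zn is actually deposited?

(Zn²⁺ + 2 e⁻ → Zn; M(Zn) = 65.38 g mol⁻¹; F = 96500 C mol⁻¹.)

0.544 g

Q = I·t = 0.3970 × 4980.0 = 1977 C.
n(e⁻) = 1977/96500 = 0.02049 mol; theoretically n(Zn) = 0.02049/2 = 0.01024 mol, m_theo = 0.6697 g.
At 81.2 % efficiency, m_actual = 0.812 × 0.6697 = 0.544 g.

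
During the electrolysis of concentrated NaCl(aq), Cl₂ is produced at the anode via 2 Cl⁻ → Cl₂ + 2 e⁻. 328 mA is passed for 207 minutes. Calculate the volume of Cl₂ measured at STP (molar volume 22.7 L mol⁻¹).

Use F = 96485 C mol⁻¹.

0.479 L

Q = I·t = 0.3280 A × 12420 s = 4074 C.
n(e⁻) = Q/F = 4074 / 96485 = 0.04222 mol.
2 electrons are transferred per Cl₂ molecule, so n(Cl₂) = 0.04222 / 2 = 0.02111 mol.
V = n × V_m = 0.02111 × 22.7 = 0.479 L.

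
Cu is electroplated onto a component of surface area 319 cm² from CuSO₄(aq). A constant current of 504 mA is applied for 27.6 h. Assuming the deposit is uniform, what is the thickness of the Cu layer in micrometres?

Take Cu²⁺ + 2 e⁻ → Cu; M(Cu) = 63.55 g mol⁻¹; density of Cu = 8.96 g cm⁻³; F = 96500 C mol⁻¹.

57.7 μm

Q = I·t = 0.5040 × 99360 = 50080 C; n(e⁻) = 0.5189 mol.
n(Cu) = n(e⁻)/2 = 0.2595 mol, so m = 0.2595 × 63.55 = 16.49 g.
Volume = m/ρ = 16.49 / 8.96 = 1.840 cm³.
Thickness = V/A = 1.840 / 319 = 0.00577 cm = 57.7 μm.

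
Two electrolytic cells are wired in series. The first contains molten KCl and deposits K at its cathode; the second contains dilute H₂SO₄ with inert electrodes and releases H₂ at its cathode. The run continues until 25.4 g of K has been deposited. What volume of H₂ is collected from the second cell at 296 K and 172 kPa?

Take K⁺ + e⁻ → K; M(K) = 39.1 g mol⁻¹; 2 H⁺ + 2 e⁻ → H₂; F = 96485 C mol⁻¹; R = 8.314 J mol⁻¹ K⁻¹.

4.65 L

n(K) = 25.4 / 39.1 = 0.6496 mol, so n(e⁻) = 1 × 0.6496 = 0.6496 mol.
The cells are in series, so the same 0.6496 mol of electrons passes through the second cell.
2 H⁺ + 2 e⁻ → H₂ — 2 mol e⁻ per mol H₂, so n(H₂) = 0.6496/2 = 0.3248 mol.
V = nRT/P = (0.3248 × 8.314 × 296) / (172 × 10³) = 0.00465 m³ = 4.65 L.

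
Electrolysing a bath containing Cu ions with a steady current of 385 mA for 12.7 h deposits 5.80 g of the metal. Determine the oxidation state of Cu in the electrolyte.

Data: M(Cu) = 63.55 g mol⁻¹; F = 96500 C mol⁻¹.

Q = I·t = 0.3850 A × 45720 s = 17600 C, so n(e⁻) = 17600/96500 = 0.1824 mol.
n(Cu) deposited = 5.80 / 63.55 = 0.09127 mol.
Electrons per atom = n(e⁻)/n(Cu) = 0.1824 / 0.09127 = 2.00 ≈ 2, so the ion is Cu²⁺.

+2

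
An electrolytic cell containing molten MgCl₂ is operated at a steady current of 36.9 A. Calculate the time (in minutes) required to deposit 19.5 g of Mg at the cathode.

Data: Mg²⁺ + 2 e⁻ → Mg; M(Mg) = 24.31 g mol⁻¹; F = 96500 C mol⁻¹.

69.9 min

n(Mg) = m/M = 19.5 / 24.31 = 0.8021 mol.
Each Mg atom requires 2 electrons, so n(e⁻) = 2 × 0.8021 = 1.604 mol.
Q = n(e⁻)·F = 1.604 × 96500 = 154800 C.
t = Q/I = 154800 / 36.90 A = 4195 s = 69.9 min.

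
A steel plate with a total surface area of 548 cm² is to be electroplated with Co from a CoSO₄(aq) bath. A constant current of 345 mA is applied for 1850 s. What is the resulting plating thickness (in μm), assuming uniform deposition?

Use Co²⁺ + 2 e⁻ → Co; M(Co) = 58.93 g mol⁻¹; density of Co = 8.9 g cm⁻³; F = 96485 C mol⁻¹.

0.400 μm

Q = I·t = 0.3450 × 1850.0 = 638.2 C; n(e⁻) = 0.006615 mol.
n(Co) = n(e⁻)/2 = 0.003308 mol, so m = 0.003308 × 58.93 = 0.1949 g.
Volume = m/ρ = 0.1949 / 8.9 = 0.02190 cm³.
Thickness = V/A = 0.02190 / 548 = 4.00 × 10⁻⁵ cm = 0.400 μm.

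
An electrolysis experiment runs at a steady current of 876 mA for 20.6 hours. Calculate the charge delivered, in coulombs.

65000 C

Q = I·t = 0.8760 A × 74160 s = 65000 C.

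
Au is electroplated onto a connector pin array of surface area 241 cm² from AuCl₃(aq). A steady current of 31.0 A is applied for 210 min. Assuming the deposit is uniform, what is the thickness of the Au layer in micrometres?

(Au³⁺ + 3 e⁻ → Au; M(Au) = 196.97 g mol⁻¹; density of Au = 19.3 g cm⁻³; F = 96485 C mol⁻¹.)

571 μm

Q = I·t = 31.00 × 12600 = 390600 C; n(e⁻) = 4.048 mol.
n(Au) = n(e⁻)/3 = 1.349 mol, so m = 1.349 × 196.97 = 265.8 g.
Volume = m/ρ = 265.8 / 19.3 = 13.77 cm³.
Thickness = V/A = 13.77 / 241 = 0.0571 cm = 571 μm.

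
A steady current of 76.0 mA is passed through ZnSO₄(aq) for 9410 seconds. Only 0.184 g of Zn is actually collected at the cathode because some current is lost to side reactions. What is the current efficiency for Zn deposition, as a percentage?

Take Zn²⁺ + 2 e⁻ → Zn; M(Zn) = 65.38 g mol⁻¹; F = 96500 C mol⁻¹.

75.9 %

Q = I·t = 0.07600 × 9410.0 = 715.2 C; n(e⁻) = 715.2/96500 = 0.007411 mol.
Theoretical n(Zn) = n(e⁻)/2 = 0.003705 mol, i.e. m_theo = 0.003705 × 65.38 = 0.2423 g.
Efficiency = m_actual / m_theo = 0.184 / 0.2423 = 75.9 %.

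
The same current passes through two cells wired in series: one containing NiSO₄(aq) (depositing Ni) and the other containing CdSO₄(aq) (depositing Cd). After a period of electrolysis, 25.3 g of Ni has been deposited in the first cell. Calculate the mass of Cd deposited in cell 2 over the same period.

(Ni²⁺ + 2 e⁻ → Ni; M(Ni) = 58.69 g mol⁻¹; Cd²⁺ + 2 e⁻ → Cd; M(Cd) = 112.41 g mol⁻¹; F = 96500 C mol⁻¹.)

n(Ni) = 25.3 / 58.69 = 0.4311 mol.
Since Ni²⁺ + 2 e⁻ → Ni, n(e⁻) passed = 2 × 0.4311 = 0.8622 mol.
Cells in series carry the same charge, so the same 0.8622 mol of electrons passes through cell 2.
Cd²⁺ + 2 e⁻ → Cd, so n(Cd) = 0.8622 / 2 = 0.4311 mol.
m(Cd) = 0.4311 × 112.41 = 48.5 g.

48.5 g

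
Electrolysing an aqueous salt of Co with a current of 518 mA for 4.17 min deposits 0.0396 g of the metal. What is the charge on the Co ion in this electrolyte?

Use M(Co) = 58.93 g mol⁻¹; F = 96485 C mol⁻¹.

Q = I·t = 0.5180 A × 250.20 s = 129.6 C, so n(e⁻) = 129.6/96485 = 0.001343 mol.
n(Co) deposited = 0.0396 / 58.93 = 0.0006720 mol.
Electrons per atom = n(e⁻)/n(Co) = 0.001343 / 0.0006720 = 2.00 ≈ 2, so the ion is Co²⁺.

+2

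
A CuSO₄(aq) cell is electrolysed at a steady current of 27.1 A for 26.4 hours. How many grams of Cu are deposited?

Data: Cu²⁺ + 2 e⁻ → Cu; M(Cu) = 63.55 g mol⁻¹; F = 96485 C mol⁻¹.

Q = I·t = 27.10 A × 95040 s = 2576000 C.
n(e⁻) = Q/F = 2576000 / 96485 = 26.69 mol.
Cu²⁺ + 2 e⁻ → Cu, so n(Cu) = n(e⁻)/2 = 13.35 mol.
m = n·M = 13.35 × 63.55 = 848 g.

848 g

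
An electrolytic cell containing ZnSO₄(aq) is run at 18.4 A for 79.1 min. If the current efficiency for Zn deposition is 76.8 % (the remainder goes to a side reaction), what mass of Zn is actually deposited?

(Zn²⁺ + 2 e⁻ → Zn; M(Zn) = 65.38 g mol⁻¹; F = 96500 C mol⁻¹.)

22.7 g

Q = I·t = 18.40 × 4746.0 = 87330 C.
n(e⁻) = 87330/96500 = 0.9049 mol; theoretically n(Zn) = 0.9049/2 = 0.4525 mol, m_theo = 29.58 g.
At 76.8 % efficiency, m_actual = 0.768 × 29.58 = 22.7 g.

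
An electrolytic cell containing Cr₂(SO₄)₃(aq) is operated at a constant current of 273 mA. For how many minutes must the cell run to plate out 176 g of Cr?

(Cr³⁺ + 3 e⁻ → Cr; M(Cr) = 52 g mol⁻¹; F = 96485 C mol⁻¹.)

n(Cr) = m/M = 176 / 52 = 3.385 mol.
Each Cr atom requires 3 electrons, so n(e⁻) = 3 × 3.385 = 10.15 mol.
Q = n(e⁻)·F = 10.15 × 96485 = 979700 C.
t = Q/I = 979700 / 0.2730 A = 3589000 s = 59800 min.

59800 min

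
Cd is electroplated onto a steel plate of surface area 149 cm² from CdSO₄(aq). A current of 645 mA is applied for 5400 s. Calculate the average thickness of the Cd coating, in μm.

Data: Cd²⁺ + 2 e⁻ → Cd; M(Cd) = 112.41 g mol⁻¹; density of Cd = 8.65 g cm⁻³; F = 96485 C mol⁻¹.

Q = I·t = 0.6450 × 5400.0 = 3483 C; n(e⁻) = 0.03610 mol.
n(Cd) = n(e⁻)/2 = 0.01805 mol, so m = 0.01805 × 112.41 = 2.029 g.
Volume = m/ρ = 2.029 / 8.65 = 0.2346 cm³.
Thickness = V/A = 0.2346 / 149 = 0.00157 cm = 15.7 μm.

15.7 μm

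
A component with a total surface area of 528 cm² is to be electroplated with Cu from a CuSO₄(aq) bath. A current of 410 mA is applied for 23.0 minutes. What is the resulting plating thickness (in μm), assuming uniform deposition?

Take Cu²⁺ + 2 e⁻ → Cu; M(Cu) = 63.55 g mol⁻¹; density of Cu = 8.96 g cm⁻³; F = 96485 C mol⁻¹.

0.394 μm

Q = I·t = 0.4100 × 1380.0 = 565.8 C; n(e⁻) = 0.005864 mol.
n(Cu) = n(e⁻)/2 = 0.002932 mol, so m = 0.002932 × 63.55 = 0.1863 g.
Volume = m/ρ = 0.1863 / 8.96 = 0.02080 cm³.
Thickness = V/A = 0.02080 / 528 = 3.94 × 10⁻⁵ cm = 0.394 μm.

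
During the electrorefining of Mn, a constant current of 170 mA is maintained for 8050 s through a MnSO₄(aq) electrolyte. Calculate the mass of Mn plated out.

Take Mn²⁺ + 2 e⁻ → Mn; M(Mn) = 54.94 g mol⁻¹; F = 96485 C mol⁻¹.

Q = I·t = 0.1700 A × 8050.0 s = 1368 C.
n(e⁻) = Q/F = 1368 / 96485 = 0.01418 mol.
Mn²⁺ + 2 e⁻ → Mn, so n(Mn) = n(e⁻)/2 = 0.007092 mol.
m = n·M = 0.007092 × 54.94 = 0.390 g.

0.390 g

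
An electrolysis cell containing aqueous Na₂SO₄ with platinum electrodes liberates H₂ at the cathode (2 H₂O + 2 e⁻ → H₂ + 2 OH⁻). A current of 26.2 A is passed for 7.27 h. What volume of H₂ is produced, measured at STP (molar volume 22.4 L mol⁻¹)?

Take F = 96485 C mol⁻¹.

79.6 L

Q = I·t = 26.20 A × 26172 s = 685700 C.
n(e⁻) = Q/F = 685700 / 96485 = 7.107 mol.
2 electrons are transferred per H₂ molecule, so n(H₂) = 7.107 / 2 = 3.553 mol.
V = n × V_m = 3.553 × 22.4 = 79.6 L.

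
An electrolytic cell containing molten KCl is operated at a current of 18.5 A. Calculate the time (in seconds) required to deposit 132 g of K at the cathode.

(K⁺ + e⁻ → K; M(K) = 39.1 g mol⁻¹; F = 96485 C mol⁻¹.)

n(K) = m/M = 132 / 39.1 = 3.376 mol.
Each K atom requires 1 electron, so n(e⁻) = 1 × 3.376 = 3.376 mol.
Q = n(e⁻)·F = 3.376 × 96485 = 325700 C.
t = Q/I = 325700 / 18.50 A = 17610 s.

17600 s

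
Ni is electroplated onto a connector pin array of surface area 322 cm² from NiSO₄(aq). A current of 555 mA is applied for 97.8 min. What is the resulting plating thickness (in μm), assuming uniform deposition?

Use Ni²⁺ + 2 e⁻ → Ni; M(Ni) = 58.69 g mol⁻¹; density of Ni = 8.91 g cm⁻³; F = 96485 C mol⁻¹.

Q = I·t = 0.5550 × 5868.0 = 3257 C; n(e⁻) = 0.03375 mol.
n(Ni) = n(e⁻)/2 = 0.01688 mol, so m = 0.01688 × 58.69 = 0.9905 g.
Volume = m/ρ = 0.9905 / 8.91 = 0.1112 cm³.
Thickness = V/A = 0.1112 / 322 = 3.45 × 10⁻⁴ cm = 3.45 μm.

3.45 μm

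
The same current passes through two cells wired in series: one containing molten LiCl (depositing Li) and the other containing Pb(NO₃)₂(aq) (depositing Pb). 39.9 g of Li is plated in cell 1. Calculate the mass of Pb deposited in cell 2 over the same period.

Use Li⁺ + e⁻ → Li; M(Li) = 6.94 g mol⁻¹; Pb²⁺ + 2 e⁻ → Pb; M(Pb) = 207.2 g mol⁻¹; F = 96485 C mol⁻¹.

596 g

n(Li) = 39.9 / 6.94 = 5.749 mol.
Since Li⁺ + e⁻ → Li, n(e⁻) passed = 1 × 5.749 = 5.749 mol.
Cells in series carry the same charge, so the same 5.749 mol of electrons passes through cell 2.
Pb²⁺ + 2 e⁻ → Pb, so n(Pb) = 5.749 / 2 = 2.875 mol.
m(Pb) = 2.875 × 207.2 = 596 g.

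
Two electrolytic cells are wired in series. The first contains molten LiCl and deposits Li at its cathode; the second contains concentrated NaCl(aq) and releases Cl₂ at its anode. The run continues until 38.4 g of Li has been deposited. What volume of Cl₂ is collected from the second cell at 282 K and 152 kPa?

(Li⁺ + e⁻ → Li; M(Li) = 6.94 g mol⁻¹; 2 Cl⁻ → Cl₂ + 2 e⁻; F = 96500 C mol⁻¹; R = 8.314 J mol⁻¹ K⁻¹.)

n(Li) = 38.4 / 6.94 = 5.533 mol, so n(e⁻) = 1 × 5.533 = 5.533 mol.
The cells are in series, so the same 5.533 mol of electrons passes through the second cell.
2 Cl⁻ → Cl₂ + 2 e⁻ — 2 mol e⁻ per mol Cl₂, so n(Cl₂) = 5.533/2 = 2.767 mol.
V = nRT/P = (2.767 × 8.314 × 282) / (152 × 10³) = 0.0427 m³ = 42.7 L.

42.7 L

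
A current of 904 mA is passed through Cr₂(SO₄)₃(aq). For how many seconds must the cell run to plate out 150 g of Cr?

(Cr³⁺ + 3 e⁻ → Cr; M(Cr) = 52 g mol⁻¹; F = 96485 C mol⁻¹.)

9.24 × 10⁵ s

n(Cr) = m/M = 150 / 52 = 2.885 mol.
Each Cr atom requires 3 electrons, so n(e⁻) = 3 × 2.885 = 8.654 mol.
Q = n(e⁻)·F = 8.654 × 96485 = 835000 C.
t = Q/I = 835000 / 0.9040 A = 923600 s.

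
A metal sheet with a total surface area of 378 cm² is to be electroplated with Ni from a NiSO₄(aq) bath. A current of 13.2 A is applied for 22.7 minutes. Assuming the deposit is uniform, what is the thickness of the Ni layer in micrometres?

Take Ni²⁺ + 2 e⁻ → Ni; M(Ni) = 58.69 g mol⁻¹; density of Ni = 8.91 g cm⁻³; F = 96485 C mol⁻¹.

16.2 μm

Q = I·t = 13.20 × 1362.0 = 17980 C; n(e⁻) = 0.1863 mol.
n(Ni) = n(e⁻)/2 = 0.09317 mol, so m = 0.09317 × 58.69 = 5.468 g.
Volume = m/ρ = 5.468 / 8.91 = 0.6137 cm³.
Thickness = V/A = 0.6137 / 378 = 0.00162 cm = 16.2 μm.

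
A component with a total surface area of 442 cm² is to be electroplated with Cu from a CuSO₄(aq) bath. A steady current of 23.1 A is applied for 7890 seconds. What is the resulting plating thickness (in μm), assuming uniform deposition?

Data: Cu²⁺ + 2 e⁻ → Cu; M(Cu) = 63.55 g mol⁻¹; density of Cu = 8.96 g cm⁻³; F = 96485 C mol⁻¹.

Q = I·t = 23.10 × 7890.0 = 182300 C; n(e⁻) = 1.889 mol.
n(Cu) = n(e⁻)/2 = 0.9445 mol, so m = 0.9445 × 63.55 = 60.02 g.
Volume = m/ρ = 60.02 / 8.96 = 6.699 cm³.
Thickness = V/A = 6.699 / 442 = 0.0152 cm = 152 μm.

152 μm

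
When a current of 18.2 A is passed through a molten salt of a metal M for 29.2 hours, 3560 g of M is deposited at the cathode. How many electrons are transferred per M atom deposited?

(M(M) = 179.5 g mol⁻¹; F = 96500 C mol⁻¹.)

Q = I·t = 18.20 A × 105120 s = 1913000 C, so n(e⁻) = 1913000/96500 = 19.83 mol.
n(M) deposited = 3560 / 179.5 = 19.83 mol.
Electrons per atom = n(e⁻)/n(M) = 19.83 / 19.83 = 1.00 ≈ 1, so the ion is M⁺.

1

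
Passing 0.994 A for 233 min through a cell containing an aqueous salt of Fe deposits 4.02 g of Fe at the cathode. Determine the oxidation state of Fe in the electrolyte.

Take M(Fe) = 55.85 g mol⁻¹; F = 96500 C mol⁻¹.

+2

Q = I·t = 0.9940 A × 13980 s = 13900 C, so n(e⁻) = 13900/96500 = 0.1440 mol.
n(Fe) deposited = 4.02 / 55.85 = 0.07198 mol.
Electrons per atom = n(e⁻)/n(Fe) = 0.1440 / 0.07198 = 2.00 ≈ 2, so the ion is Fe²⁺.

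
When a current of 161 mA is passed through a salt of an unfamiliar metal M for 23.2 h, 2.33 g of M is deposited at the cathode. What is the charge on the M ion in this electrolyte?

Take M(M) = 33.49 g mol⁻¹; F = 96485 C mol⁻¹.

+2

Q = I·t = 0.1610 A × 83520 s = 13450 C, so n(e⁻) = 13450/96485 = 0.1394 mol.
n(M) deposited = 2.33 / 33.49 = 0.06957 mol.
Electrons per atom = n(e⁻)/n(M) = 0.1394 / 0.06957 = 2.00 ≈ 2, so the ion is M²⁺.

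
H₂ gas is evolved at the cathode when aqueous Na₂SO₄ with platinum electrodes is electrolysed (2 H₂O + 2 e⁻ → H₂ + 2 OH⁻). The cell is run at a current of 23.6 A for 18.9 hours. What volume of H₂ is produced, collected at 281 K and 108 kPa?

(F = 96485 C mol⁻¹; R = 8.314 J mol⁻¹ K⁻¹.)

180 L

Q = I·t = 23.60 A × 68040 s = 1606000 C.
n(e⁻) = Q/F = 1606000 / 96485 = 16.64 mol.
2 electrons are transferred per H₂ molecule, so n(H₂) = 16.64 / 2 = 8.321 mol.
V = nRT/P = (8.321 × 8.314 × 281) / (108 × 10³ Pa) = 0.180 m³ = 180 L.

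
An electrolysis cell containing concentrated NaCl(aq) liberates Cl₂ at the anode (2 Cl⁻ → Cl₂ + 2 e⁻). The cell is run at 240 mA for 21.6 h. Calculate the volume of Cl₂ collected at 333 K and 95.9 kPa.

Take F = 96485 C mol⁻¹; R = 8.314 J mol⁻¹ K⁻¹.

2.79 L

Q = I·t = 0.2400 A × 77760 s = 18660 C.
n(e⁻) = Q/F = 18660 / 96485 = 0.1934 mol.
2 electrons are transferred per Cl₂ molecule, so n(Cl₂) = 0.1934 / 2 = 0.09671 mol.
V = nRT/P = (0.09671 × 8.314 × 333) / (95.9 × 10³ Pa) = 0.00279 m³ = 2.79 L.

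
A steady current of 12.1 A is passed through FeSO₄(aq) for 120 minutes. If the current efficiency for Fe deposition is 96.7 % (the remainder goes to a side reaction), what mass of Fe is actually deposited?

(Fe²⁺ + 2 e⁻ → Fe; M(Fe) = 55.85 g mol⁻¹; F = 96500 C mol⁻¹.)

24.4 g

Q = I·t = 12.10 × 7200.0 = 87120 C.
n(e⁻) = 87120/96500 = 0.9028 mol; theoretically n(Fe) = 0.9028/2 = 0.4514 mol, m_theo = 25.21 g.
At 96.7 % efficiency, m_actual = 0.967 × 25.21 = 24.4 g.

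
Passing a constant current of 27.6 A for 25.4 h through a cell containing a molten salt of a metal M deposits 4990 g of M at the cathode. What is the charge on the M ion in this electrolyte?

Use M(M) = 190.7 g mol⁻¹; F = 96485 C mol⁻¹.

Q = I·t = 27.60 A × 91440 s = 2524000 C, so n(e⁻) = 2524000/96485 = 26.16 mol.
n(M) deposited = 4990 / 190.7 = 26.17 mol.
Electrons per atom = n(e⁻)/n(M) = 26.16 / 26.17 = 1.00 ≈ 1, so the ion is M⁺.

+1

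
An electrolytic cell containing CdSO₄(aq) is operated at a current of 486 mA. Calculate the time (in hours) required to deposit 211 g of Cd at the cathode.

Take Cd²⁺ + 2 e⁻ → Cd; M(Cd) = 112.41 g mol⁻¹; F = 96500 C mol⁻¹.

207 h

n(Cd) = m/M = 211 / 112.41 = 1.877 mol.
Each Cd atom requires 2 electrons, so n(e⁻) = 2 × 1.877 = 3.754 mol.
Q = n(e⁻)·F = 3.754 × 96500 = 362300 C.
t = Q/I = 362300 / 0.4860 A = 745400 s = 207 h.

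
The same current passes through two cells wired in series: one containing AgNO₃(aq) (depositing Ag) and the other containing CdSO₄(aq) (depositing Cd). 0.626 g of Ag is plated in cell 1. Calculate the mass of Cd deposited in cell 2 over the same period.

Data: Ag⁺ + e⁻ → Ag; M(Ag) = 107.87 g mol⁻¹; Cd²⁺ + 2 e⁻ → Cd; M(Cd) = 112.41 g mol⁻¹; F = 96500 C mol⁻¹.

0.326 g

n(Ag) = 0.626 / 107.87 = 0.005803 mol.
Since Ag⁺ + e⁻ → Ag, n(e⁻) passed = 1 × 0.005803 = 0.005803 mol.
Cells in series carry the same charge, so the same 0.005803 mol of electrons passes through cell 2.
Cd²⁺ + 2 e⁻ → Cd, so n(Cd) = 0.005803 / 2 = 0.002902 mol.
m(Cd) = 0.002902 × 112.41 = 0.326 g.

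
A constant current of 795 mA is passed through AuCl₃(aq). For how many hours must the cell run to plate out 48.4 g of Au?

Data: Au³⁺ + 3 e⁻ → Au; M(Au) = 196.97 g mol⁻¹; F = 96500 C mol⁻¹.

n(Au) = m/M = 48.4 / 196.97 = 0.2457 mol.
Each Au atom requires 3 electrons, so n(e⁻) = 3 × 0.2457 = 0.7372 mol.
Q = n(e⁻)·F = 0.7372 × 96500 = 71140 C.
t = Q/I = 71140 / 0.7950 A = 89480 s = 24.9 h.

24.9 h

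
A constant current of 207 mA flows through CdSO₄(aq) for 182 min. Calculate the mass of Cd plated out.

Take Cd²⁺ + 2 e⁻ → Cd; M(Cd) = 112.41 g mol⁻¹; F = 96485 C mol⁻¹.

Q = I·t = 0.2070 A × 10920 s = 2260 C.
n(e⁻) = Q/F = 2260 / 96485 = 0.02343 mol.
Cd²⁺ + 2 e⁻ → Cd, so n(Cd) = n(e⁻)/2 = 0.01171 mol.
m = n·M = 0.01171 × 112.41 = 1.32 g.

1.32 g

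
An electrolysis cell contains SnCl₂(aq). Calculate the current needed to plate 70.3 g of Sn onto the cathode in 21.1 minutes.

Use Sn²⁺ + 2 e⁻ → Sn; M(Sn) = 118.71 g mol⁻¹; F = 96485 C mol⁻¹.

90.3 A

n(Sn) = 70.3 / 118.71 = 0.5922 mol.
n(e⁻) = 2 × 0.5922 = 1.184 mol.
Q = n(e⁻)·F = 1.184 × 96485 = 114300 C.
I = Q/t = 114300 / 1266.0 s = 90.3 A.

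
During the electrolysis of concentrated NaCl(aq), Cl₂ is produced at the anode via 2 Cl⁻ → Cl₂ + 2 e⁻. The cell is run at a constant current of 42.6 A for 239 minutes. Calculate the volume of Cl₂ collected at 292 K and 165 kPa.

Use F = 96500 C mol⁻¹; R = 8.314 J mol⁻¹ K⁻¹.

46.6 L

Q = I·t = 42.60 A × 14340 s = 610900 C.
n(e⁻) = Q/F = 610900 / 96500 = 6.330 mol.
2 electrons are transferred per Cl₂ molecule, so n(Cl₂) = 6.330 / 2 = 3.165 mol.
V = nRT/P = (3.165 × 8.314 × 292) / (165 × 10³ Pa) = 0.0466 m³ = 46.6 L.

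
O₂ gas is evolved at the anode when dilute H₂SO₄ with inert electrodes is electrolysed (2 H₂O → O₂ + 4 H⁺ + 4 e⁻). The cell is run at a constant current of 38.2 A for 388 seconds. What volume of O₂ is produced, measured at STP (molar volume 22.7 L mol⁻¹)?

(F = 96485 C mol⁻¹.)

Q = I·t = 38.20 A × 388.00 s = 14820 C.
n(e⁻) = Q/F = 14820 / 96485 = 0.1536 mol.
4 electrons are transferred per O₂ molecule, so n(O₂) = 0.1536 / 4 = 0.03840 mol.
V = n × V_m = 0.03840 × 22.7 = 0.872 L.

0.872 L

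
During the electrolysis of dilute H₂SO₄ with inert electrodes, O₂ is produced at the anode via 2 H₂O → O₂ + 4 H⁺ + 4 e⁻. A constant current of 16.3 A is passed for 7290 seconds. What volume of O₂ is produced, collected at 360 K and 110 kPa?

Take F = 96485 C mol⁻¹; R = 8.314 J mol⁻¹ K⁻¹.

8.38 L

Q = I·t = 16.30 A × 7290.0 s = 118800 C.
n(e⁻) = Q/F = 118800 / 96485 = 1.232 mol.
4 electrons are transferred per O₂ molecule, so n(O₂) = 1.232 / 4 = 0.3079 mol.
V = nRT/P = (0.3079 × 8.314 × 360) / (110 × 10³ Pa) = 0.00838 m³ = 8.38 L.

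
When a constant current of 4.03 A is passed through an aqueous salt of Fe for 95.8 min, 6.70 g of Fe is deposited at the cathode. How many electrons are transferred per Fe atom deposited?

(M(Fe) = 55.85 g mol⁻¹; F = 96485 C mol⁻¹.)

Q = I·t = 4.030 A × 5748.0 s = 23160 C, so n(e⁻) = 23160/96485 = 0.2401 mol.
n(Fe) deposited = 6.70 / 55.85 = 0.1200 mol.
Electrons per atom = n(e⁻)/n(Fe) = 0.2401 / 0.1200 = 2.00 ≈ 2, so the ion is Fe²⁺.

2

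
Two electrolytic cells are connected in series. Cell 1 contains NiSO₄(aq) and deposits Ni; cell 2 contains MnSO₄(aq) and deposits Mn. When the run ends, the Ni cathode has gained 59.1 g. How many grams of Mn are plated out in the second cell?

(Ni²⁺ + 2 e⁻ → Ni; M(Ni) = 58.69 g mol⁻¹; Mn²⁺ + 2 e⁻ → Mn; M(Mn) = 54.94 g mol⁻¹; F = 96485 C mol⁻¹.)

n(Ni) = 59.1 / 58.69 = 1.007 mol.
Since Ni²⁺ + 2 e⁻ → Ni, n(e⁻) passed = 2 × 1.007 = 2.014 mol.
Cells in series carry the same charge, so the same 2.014 mol of electrons passes through cell 2.
Mn²⁺ + 2 e⁻ → Mn, so n(Mn) = 2.014 / 2 = 1.007 mol.
m(Mn) = 1.007 × 54.94 = 55.3 g.

55.3 g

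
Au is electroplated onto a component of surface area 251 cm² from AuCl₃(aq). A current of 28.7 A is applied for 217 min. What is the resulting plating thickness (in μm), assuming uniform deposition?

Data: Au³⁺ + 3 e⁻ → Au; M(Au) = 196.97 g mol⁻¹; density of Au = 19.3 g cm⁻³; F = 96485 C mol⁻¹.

Q = I·t = 28.70 × 13020 = 373700 C; n(e⁻) = 3.873 mol.
n(Au) = n(e⁻)/3 = 1.291 mol, so m = 1.291 × 196.97 = 254.3 g.
Volume = m/ρ = 254.3 / 19.3 = 13.18 cm³.
Thickness = V/A = 13.18 / 251 = 0.0525 cm = 525 μm.

525 μm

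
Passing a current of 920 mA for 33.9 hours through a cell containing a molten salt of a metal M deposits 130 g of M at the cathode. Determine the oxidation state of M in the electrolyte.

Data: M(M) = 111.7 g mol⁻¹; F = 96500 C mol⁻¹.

Q = I·t = 0.9200 A × 122040 s = 112300 C, so n(e⁻) = 112300/96500 = 1.163 mol.
n(M) deposited = 130 / 111.7 = 1.164 mol.
Electrons per atom = n(e⁻)/n(M) = 1.163 / 1.164 = 1.00 ≈ 1, so the ion is M⁺.

+1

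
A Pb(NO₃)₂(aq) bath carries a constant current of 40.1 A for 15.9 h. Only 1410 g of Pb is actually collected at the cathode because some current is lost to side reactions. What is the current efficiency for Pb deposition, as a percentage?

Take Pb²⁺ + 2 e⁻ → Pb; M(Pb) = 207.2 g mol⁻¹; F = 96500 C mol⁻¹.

Q = I·t = 40.10 × 57240 = 2295000 C; n(e⁻) = 2295000/96500 = 23.79 mol.
Theoretical n(Pb) = n(e⁻)/2 = 11.89 mol, i.e. m_theo = 11.89 × 207.2 = 2464 g.
Efficiency = m_actual / m_theo = 1410 / 2464 = 57.2 %.

57.2 %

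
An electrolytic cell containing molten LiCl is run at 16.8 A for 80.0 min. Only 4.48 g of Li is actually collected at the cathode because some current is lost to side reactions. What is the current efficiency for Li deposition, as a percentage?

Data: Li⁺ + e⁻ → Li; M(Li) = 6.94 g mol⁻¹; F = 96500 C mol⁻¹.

77.2 %

Q = I·t = 16.80 × 4800.0 = 80640 C; n(e⁻) = 80640/96500 = 0.8356 mol.
Theoretical n(Li) = n(e⁻)/1 = 0.8356 mol, i.e. m_theo = 0.8356 × 6.94 = 5.799 g.
Efficiency = m_actual / m_theo = 4.48 / 5.799 = 77.2 %.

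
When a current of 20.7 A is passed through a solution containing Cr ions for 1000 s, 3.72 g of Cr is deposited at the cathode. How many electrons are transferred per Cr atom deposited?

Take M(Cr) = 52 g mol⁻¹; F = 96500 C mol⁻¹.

3

Q = I·t = 20.70 A × 1000.0 s = 20700 C, so n(e⁻) = 20700/96500 = 0.2145 mol.
n(Cr) deposited = 3.72 / 52 = 0.07154 mol.
Electrons per atom = n(e⁻)/n(Cr) = 0.2145 / 0.07154 = 3.00 ≈ 3, so the ion is Cr³⁺.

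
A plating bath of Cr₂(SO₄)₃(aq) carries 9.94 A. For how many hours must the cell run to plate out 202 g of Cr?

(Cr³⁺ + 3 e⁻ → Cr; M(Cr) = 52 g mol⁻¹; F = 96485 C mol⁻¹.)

n(Cr) = m/M = 202 / 52 = 3.885 mol.
Each Cr atom requires 3 electrons, so n(e⁻) = 3 × 3.885 = 11.65 mol.
Q = n(e⁻)·F = 11.65 × 96485 = 1124000 C.
t = Q/I = 1124000 / 9.940 A = 113100 s = 31.4 h.

31.4 h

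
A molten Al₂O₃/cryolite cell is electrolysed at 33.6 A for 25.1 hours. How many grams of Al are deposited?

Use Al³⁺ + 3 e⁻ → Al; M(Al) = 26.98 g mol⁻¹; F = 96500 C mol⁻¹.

283 g

Q = I·t = 33.60 A × 90360 s = 3036000 C.
n(e⁻) = Q/F = 3036000 / 96500 = 31.46 mol.
Al³⁺ + 3 e⁻ → Al, so n(Al) = n(e⁻)/3 = 10.49 mol.
m = n·M = 10.49 × 26.98 = 283 g.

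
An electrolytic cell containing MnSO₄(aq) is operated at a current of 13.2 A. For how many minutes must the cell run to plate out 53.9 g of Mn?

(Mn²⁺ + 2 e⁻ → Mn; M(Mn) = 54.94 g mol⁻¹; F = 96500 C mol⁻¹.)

239 min

n(Mn) = m/M = 53.9 / 54.94 = 0.9811 mol.
Each Mn atom requires 2 electrons, so n(e⁻) = 2 × 0.9811 = 1.962 mol.
Q = n(e⁻)·F = 1.962 × 96500 = 189300 C.
t = Q/I = 189300 / 13.20 A = 14340 s = 239 min.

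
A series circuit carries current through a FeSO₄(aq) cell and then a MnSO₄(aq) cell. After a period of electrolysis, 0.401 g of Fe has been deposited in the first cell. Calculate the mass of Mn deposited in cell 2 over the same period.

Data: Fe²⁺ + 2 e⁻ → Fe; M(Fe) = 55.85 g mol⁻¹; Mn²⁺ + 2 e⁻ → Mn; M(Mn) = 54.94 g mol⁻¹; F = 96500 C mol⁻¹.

n(Fe) = 0.401 / 55.85 = 0.007180 mol.
Since Fe²⁺ + 2 e⁻ → Fe, n(e⁻) passed = 2 × 0.007180 = 0.01436 mol.
Cells in series carry the same charge, so the same 0.01436 mol of electrons passes through cell 2.
Mn²⁺ + 2 e⁻ → Mn, so n(Mn) = 0.01436 / 2 = 0.007180 mol.
m(Mn) = 0.007180 × 54.94 = 0.394 g.

0.394 g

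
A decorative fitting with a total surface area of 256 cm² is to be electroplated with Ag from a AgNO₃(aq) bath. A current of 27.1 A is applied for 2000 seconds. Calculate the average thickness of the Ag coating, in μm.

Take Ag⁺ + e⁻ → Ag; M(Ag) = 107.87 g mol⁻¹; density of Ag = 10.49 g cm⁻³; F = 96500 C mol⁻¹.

Q = I·t = 27.10 × 2000.0 = 54200 C; n(e⁻) = 0.5617 mol.
n(Ag) = n(e⁻)/1 = 0.5617 mol, so m = 0.5617 × 107.87 = 60.59 g.
Volume = m/ρ = 60.59 / 10.49 = 5.776 cm³.
Thickness = V/A = 5.776 / 256 = 0.0226 cm = 226 μm.

226 μm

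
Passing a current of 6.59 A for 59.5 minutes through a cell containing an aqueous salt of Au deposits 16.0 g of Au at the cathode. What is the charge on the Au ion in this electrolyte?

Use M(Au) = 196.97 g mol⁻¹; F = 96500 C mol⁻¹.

Q = I·t = 6.590 A × 3570.0 s = 23530 C, so n(e⁻) = 23530/96500 = 0.2438 mol.
n(Au) deposited = 16.0 / 196.97 = 0.08123 mol.
Electrons per atom = n(e⁻)/n(Au) = 0.2438 / 0.08123 = 3.00 ≈ 3, so the ion is Au³⁺.

+3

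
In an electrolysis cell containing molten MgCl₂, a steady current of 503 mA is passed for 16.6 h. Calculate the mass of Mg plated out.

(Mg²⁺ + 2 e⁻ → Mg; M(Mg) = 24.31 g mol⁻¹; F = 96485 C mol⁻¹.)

Q = I·t = 0.5030 A × 59760 s = 30060 C.
n(e⁻) = Q/F = 30060 / 96485 = 0.3115 mol.
Mg²⁺ + 2 e⁻ → Mg, so n(Mg) = n(e⁻)/2 = 0.1558 mol.
m = n·M = 0.1558 × 24.31 = 3.79 g.

3.79 g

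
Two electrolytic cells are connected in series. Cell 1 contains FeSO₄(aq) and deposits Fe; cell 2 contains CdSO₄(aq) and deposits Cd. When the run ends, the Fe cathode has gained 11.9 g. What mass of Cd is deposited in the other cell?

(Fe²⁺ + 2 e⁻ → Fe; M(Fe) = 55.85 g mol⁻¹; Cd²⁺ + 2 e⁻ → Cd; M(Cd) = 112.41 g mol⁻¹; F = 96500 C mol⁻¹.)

n(Fe) = 11.9 / 55.85 = 0.2131 mol.
Since Fe²⁺ + 2 e⁻ → Fe, n(e⁻) passed = 2 × 0.2131 = 0.4261 mol.
Cells in series carry the same charge, so the same 0.4261 mol of electrons passes through cell 2.
Cd²⁺ + 2 e⁻ → Cd, so n(Cd) = 0.4261 / 2 = 0.2131 mol.
m(Cd) = 0.2131 × 112.41 = 24.0 g.

24.0 g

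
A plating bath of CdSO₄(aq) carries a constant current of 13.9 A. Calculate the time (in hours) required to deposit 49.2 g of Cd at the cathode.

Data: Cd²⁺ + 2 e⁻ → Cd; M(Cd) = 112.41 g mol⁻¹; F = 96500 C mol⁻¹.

1.69 h

n(Cd) = m/M = 49.2 / 112.41 = 0.4377 mol.
Each Cd atom requires 2 electrons, so n(e⁻) = 2 × 0.4377 = 0.8754 mol.
Q = n(e⁻)·F = 0.8754 × 96500 = 84470 C.
t = Q/I = 84470 / 13.90 A = 6077 s = 1.69 h.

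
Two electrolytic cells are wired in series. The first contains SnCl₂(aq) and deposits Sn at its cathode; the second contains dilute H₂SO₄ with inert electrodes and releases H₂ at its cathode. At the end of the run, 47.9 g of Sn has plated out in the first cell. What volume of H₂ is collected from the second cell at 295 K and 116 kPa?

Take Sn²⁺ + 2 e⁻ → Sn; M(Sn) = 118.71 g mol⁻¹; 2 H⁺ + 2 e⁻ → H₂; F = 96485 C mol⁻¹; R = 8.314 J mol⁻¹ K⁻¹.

8.53 L

n(Sn) = 47.9 / 118.71 = 0.4035 mol, so n(e⁻) = 2 × 0.4035 = 0.8070 mol.
The cells are in series, so the same 0.8070 mol of electrons passes through the second cell.
2 H⁺ + 2 e⁻ → H₂ — 2 mol e⁻ per mol H₂, so n(H₂) = 0.8070/2 = 0.4035 mol.
V = nRT/P = (0.4035 × 8.314 × 295) / (116 × 10³) = 0.00853 m³ = 8.53 L.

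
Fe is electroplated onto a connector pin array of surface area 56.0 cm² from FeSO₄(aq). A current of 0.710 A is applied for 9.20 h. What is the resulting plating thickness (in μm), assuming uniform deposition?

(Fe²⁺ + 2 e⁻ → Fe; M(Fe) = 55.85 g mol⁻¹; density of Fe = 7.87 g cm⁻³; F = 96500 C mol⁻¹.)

Q = I·t = 0.7100 × 33120 = 23520 C; n(e⁻) = 0.2437 mol.
n(Fe) = n(e⁻)/2 = 0.1218 mol, so m = 0.1218 × 55.85 = 6.805 g.
Volume = m/ρ = 6.805 / 7.87 = 0.8646 cm³.
Thickness = V/A = 0.8646 / 56.0 = 0.0154 cm = 154 μm.

154 μm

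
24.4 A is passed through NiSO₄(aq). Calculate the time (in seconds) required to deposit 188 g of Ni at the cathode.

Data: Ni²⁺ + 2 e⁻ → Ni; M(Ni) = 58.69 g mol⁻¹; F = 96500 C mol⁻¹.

n(Ni) = m/M = 188 / 58.69 = 3.203 mol.
Each Ni atom requires 2 electrons, so n(e⁻) = 2 × 3.203 = 6.407 mol.
Q = n(e⁻)·F = 6.407 × 96500 = 618200 C.
t = Q/I = 618200 / 24.40 A = 25340 s.

25300 s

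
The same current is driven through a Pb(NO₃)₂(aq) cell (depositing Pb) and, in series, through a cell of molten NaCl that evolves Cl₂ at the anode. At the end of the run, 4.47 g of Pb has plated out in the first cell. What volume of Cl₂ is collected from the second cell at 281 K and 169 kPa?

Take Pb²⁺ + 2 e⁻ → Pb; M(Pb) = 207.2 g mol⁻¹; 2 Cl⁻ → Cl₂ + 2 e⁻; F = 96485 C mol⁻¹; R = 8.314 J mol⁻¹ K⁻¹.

n(Pb) = 4.47 / 207.2 = 0.02157 mol, so n(e⁻) = 2 × 0.02157 = 0.04315 mol.
The cells are in series, so the same 0.04315 mol of electrons passes through the second cell.
2 Cl⁻ → Cl₂ + 2 e⁻ — 2 mol e⁻ per mol Cl₂, so n(Cl₂) = 0.04315/2 = 0.02157 mol.
V = nRT/P = (0.02157 × 8.314 × 281) / (169 × 10³) = 2.98 × 10⁻⁴ m³ = 0.298 L.

0.298 L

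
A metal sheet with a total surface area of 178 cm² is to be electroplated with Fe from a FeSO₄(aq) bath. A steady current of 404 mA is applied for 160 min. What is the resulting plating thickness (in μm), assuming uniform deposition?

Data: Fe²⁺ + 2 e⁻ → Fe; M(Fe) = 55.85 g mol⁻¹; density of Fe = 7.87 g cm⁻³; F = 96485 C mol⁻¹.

8.01 μm

Q = I·t = 0.4040 × 9600.0 = 3878 C; n(e⁻) = 0.04020 mol.
n(Fe) = n(e⁻)/2 = 0.02010 mol, so m = 0.02010 × 55.85 = 1.122 g.
Volume = m/ρ = 1.122 / 7.87 = 0.1426 cm³.
Thickness = V/A = 0.1426 / 178 = 8.01 × 10⁻⁴ cm = 8.01 μm.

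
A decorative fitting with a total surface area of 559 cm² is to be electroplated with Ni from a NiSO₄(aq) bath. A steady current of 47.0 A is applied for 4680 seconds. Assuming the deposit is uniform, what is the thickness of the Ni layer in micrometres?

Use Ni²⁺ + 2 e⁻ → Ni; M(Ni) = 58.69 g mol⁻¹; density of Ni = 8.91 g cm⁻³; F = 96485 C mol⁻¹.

134 μm

Q = I·t = 47.00 × 4680.0 = 220000 C; n(e⁻) = 2.280 mol.
n(Ni) = n(e⁻)/2 = 1.140 mol, so m = 1.140 × 58.69 = 66.90 g.
Volume = m/ρ = 66.90 / 8.91 = 7.508 cm³.
Thickness = V/A = 7.508 / 559 = 0.0134 cm = 134 μm.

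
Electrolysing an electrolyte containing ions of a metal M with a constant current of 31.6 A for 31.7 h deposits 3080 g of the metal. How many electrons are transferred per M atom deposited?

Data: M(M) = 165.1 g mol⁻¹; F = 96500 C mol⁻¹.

Q = I·t = 31.60 A × 114120 s = 3606000 C, so n(e⁻) = 3606000/96500 = 37.37 mol.
n(M) deposited = 3080 / 165.1 = 18.66 mol.
Electrons per atom = n(e⁻)/n(M) = 37.37 / 18.66 = 2.00 ≈ 2, so the ion is M²⁺.

2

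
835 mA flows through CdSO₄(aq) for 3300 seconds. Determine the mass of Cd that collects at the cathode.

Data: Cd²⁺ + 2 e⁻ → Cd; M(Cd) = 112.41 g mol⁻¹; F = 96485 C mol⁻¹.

Q = I·t = 0.8350 A × 3300.0 s = 2756 C.
n(e⁻) = Q/F = 2756 / 96485 = 0.02856 mol.
Cd²⁺ + 2 e⁻ → Cd, so n(Cd) = n(e⁻)/2 = 0.01428 mol.
m = n·M = 0.01428 × 112.41 = 1.61 g.

1.61 g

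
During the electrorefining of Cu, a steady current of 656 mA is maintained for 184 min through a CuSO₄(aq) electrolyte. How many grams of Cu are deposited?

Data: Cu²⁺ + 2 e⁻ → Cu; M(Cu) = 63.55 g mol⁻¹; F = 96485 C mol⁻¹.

2.39 g

Q = I·t = 0.6560 A × 11040 s = 7242 C.
n(e⁻) = Q/F = 7242 / 96485 = 0.07506 mol.
Cu²⁺ + 2 e⁻ → Cu, so n(Cu) = n(e⁻)/2 = 0.03753 mol.
m = n·M = 0.03753 × 63.55 = 2.39 g.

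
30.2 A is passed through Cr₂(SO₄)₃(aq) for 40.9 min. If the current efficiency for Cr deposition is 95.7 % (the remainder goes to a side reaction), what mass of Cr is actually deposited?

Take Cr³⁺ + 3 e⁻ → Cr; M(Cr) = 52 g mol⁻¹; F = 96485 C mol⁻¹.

12.7 g

Q = I·t = 30.20 × 2454.0 = 74110 C.
n(e⁻) = 74110/96485 = 0.7681 mol; theoretically n(Cr) = 0.7681/3 = 0.2560 mol, m_theo = 13.31 g.
At 95.7 % efficiency, m_actual = 0.957 × 13.31 = 12.7 g.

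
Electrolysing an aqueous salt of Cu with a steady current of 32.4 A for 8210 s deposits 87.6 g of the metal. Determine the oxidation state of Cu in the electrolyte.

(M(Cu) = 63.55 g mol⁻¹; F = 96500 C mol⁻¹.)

Q = I·t = 32.40 A × 8210.0 s = 266000 C, so n(e⁻) = 266000/96500 = 2.757 mol.
n(Cu) deposited = 87.6 / 63.55 = 1.378 mol.
Electrons per atom = n(e⁻)/n(Cu) = 2.757 / 1.378 = 2.00 ≈ 2, so the ion is Cu²⁺.

+2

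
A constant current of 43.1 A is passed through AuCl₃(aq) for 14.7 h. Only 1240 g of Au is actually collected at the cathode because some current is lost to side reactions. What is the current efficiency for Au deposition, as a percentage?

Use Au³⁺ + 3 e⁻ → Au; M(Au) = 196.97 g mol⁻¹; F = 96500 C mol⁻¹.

79.9 %

Q = I·t = 43.10 × 52920 = 2281000 C; n(e⁻) = 2281000/96500 = 23.64 mol.
Theoretical n(Au) = n(e⁻)/3 = 7.879 mol, i.e. m_theo = 7.879 × 196.97 = 1552 g.
Efficiency = m_actual / m_theo = 1240 / 1552 = 79.9 %.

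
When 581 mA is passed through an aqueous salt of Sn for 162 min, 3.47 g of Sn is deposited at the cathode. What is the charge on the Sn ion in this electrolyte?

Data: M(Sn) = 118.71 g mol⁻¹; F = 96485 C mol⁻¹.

+2

Q = I·t = 0.5810 A × 9720.0 s = 5647 C, so n(e⁻) = 5647/96485 = 0.05853 mol.
n(Sn) deposited = 3.47 / 118.71 = 0.02923 mol.
Electrons per atom = n(e⁻)/n(Sn) = 0.05853 / 0.02923 = 2.00 ≈ 2, so the ion is Sn²⁺.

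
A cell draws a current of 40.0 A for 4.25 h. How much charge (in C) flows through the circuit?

6.12 × 10⁵ C

Q = I·t = 40.00 A × 15300 s = 6.12 × 10⁵ C.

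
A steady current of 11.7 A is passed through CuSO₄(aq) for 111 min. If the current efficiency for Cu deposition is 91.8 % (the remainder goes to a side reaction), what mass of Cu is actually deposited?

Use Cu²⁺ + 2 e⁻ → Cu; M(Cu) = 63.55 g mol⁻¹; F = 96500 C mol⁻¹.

23.6 g

Q = I·t = 11.70 × 6660.0 = 77920 C.
n(e⁻) = 77920/96500 = 0.8075 mol; theoretically n(Cu) = 0.8075/2 = 0.4037 mol, m_theo = 25.66 g.
At 91.8 % efficiency, m_actual = 0.918 × 25.66 = 23.6 g.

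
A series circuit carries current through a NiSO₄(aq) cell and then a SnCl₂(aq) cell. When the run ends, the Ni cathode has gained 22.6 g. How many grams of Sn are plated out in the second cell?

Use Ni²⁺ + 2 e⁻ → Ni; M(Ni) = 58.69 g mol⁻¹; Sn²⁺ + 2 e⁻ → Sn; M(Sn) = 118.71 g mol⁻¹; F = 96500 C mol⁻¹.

45.7 g

n(Ni) = 22.6 / 58.69 = 0.3851 mol.
Since Ni²⁺ + 2 e⁻ → Ni, n(e⁻) passed = 2 × 0.3851 = 0.7701 mol.
Cells in series carry the same charge, so the same 0.7701 mol of electrons passes through cell 2.
Sn²⁺ + 2 e⁻ → Sn, so n(Sn) = 0.7701 / 2 = 0.3851 mol.
m(Sn) = 0.3851 × 118.71 = 45.7 g.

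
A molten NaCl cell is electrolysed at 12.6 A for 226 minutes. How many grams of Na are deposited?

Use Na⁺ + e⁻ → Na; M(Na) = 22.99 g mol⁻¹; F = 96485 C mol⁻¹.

Q = I·t = 12.60 A × 13560 s = 170900 C.
n(e⁻) = Q/F = 170900 / 96485 = 1.771 mol.
Na⁺ + e⁻ → Na, so n(Na) = n(e⁻)/1 = 1.771 mol.
m = n·M = 1.771 × 22.99 = 40.7 g.

40.7 g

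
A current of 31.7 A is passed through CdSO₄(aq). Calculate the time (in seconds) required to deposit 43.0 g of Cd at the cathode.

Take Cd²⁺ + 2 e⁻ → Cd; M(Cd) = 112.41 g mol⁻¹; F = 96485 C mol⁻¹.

2330 s

n(Cd) = m/M = 43.0 / 112.41 = 0.3825 mol.
Each Cd atom requires 2 electrons, so n(e⁻) = 2 × 0.3825 = 0.7651 mol.
Q = n(e⁻)·F = 0.7651 × 96485 = 73820 C.
t = Q/I = 73820 / 31.70 A = 2329 s.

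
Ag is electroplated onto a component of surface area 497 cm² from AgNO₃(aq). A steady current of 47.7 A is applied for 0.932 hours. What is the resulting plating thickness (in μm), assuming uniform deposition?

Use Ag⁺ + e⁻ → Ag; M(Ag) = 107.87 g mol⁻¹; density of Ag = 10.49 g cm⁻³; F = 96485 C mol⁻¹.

Q = I·t = 47.70 × 3355.2 = 160000 C; n(e⁻) = 1.659 mol.
n(Ag) = n(e⁻)/1 = 1.659 mol, so m = 1.659 × 107.87 = 178.9 g.
Volume = m/ρ = 178.9 / 10.49 = 17.06 cm³.
Thickness = V/A = 17.06 / 497 = 0.0343 cm = 343 μm.

343 μm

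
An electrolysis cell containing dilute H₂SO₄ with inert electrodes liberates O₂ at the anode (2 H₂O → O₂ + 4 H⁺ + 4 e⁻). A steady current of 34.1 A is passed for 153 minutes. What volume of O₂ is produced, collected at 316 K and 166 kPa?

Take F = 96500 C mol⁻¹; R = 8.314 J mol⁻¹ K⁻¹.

12.8 L

Q = I·t = 34.10 A × 9180.0 s = 313000 C.
n(e⁻) = Q/F = 313000 / 96500 = 3.244 mol.
4 electrons are transferred per O₂ molecule, so n(O₂) = 3.244 / 4 = 0.8110 mol.
V = nRT/P = (0.8110 × 8.314 × 316) / (166 × 10³ Pa) = 0.0128 m³ = 12.8 L.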